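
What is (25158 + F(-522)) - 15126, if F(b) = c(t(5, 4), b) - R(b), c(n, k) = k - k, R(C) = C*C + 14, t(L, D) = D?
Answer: -262466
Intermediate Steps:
R(C) = 14 + C² (R(C) = C² + 14 = 14 + C²)
c(n, k) = 0
F(b) = -14 - b² (F(b) = 0 - (14 + b²) = 0 + (-14 - b²) = -14 - b²)
(25158 + F(-522)) - 15126 = (25158 + (-14 - 1*(-522)²)) - 15126 = (25158 + (-14 - 1*272484)) - 15126 = (25158 + (-14 - 272484)) - 15126 = (25158 - 272498) - 15126 = -247340 - 15126 = -262466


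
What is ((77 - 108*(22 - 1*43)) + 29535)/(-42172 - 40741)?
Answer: -31880/82913 ≈ -0.38450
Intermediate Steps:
((77 - 108*(22 - 1*43)) + 29535)/(-42172 - 40741) = ((77 - 108*(22 - 43)) + 29535)/(-82913) = ((77 - 108*(-21)) + 29535)*(-1/82913) = ((77 + 2268) + 29535)*(-1/82913) = (2345 + 29535)*(-1/82913) = 31880*(-1/82913) = -31880/82913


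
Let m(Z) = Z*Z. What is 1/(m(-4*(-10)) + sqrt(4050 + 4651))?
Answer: 1600/2551299 - sqrt(8701)/2551299 ≈ 0.00059057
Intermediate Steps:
m(Z) = Z**2
1/(m(-4*(-10)) + sqrt(4050 + 4651)) = 1/((-4*(-10))**2 + sqrt(4050 + 4651)) = 1/(40**2 + sqrt(8701)) = 1/(1600 + sqrt(8701))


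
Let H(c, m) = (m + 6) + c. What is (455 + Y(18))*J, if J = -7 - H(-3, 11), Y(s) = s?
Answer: -9933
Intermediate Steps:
H(c, m) = 6 + c + m (H(c, m) = (6 + m) + c = 6 + c + m)
J = -21 (J = -7 - (6 - 3 + 11) = -7 - 1*14 = -7 - 14 = -21)
(455 + Y(18))*J = (455 + 18)*(-21) = 473*(-21) = -9933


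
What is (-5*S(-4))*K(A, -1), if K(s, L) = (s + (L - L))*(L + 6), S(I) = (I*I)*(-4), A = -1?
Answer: -1600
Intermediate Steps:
S(I) = -4*I² (S(I) = I²*(-4) = -4*I²)
K(s, L) = s*(6 + L) (K(s, L) = (s + 0)*(6 + L) = s*(6 + L))
(-5*S(-4))*K(A, -1) = (-(-20)*(-4)²)*(-(6 - 1)) = (-(-20)*16)*(-1*5) = -5*(-64)*(-5) = 320*(-5) = -1600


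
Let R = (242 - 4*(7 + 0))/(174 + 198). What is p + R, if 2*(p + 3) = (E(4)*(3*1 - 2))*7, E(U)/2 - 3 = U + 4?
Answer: 13871/186 ≈ 74.575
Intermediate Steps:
E(U) = 14 + 2*U (E(U) = 6 + 2*(U + 4) = 6 + 2*(4 + U) = 6 + (8 + 2*U) = 14 + 2*U)
R = 107/186 (R = (242 - 4*7)/372 = (242 - 28)*(1/372) = 214*(1/372) = 107/186 ≈ 0.57527)
p = 74 (p = -3 + (((14 + 2*4)*(3*1 - 2))*7)/2 = -3 + (((14 + 8)*(3 - 2))*7)/2 = -3 + ((22*1)*7)/2 = -3 + (22*7)/2 = -3 + (½)*154 = -3 + 77 = 74)
p + R = 74 + 107/186 = 13871/186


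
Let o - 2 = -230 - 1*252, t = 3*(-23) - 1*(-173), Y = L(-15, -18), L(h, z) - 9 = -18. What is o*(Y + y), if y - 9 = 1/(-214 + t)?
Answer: 48/11 ≈ 4.3636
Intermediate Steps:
L(h, z) = -9 (L(h, z) = 9 - 18 = -9)
Y = -9
t = 104 (t = -69 + 173 = 104)
o = -480 (o = 2 + (-230 - 1*252) = 2 + (-230 - 252) = 2 - 482 = -480)
y = 989/110 (y = 9 + 1/(-214 + 104) = 9 + 1/(-110) = 9 - 1/110 = 989/110 ≈ 8.9909)
o*(Y + y) = -480*(-9 + 989/110) = -480*(-1/110) = 48/11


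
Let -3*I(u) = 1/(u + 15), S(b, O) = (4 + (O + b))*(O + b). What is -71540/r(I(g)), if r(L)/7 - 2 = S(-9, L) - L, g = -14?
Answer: -13140/67 ≈ -196.12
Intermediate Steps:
S(b, O) = (O + b)*(4 + O + b) (S(b, O) = (4 + O + b)*(O + b) = (O + b)*(4 + O + b))
I(u) = -1/(3*(15 + u)) (I(u) = -1/(3*(u + 15)) = -1/(3*(15 + u)))
r(L) = 329 - 105*L + 7*L**2 (r(L) = 14 + 7*((L**2 + (-9)**2 + 4*L + 4*(-9) + 2*L*(-9)) - L) = 14 + 7*((L**2 + 81 + 4*L - 36 - 18*L) - L) = 14 + 7*((45 + L**2 - 14*L) - L) = 14 + 7*(45 + L**2 - 15*L) = 14 + (315 - 105*L + 7*L**2) = 329 - 105*L + 7*L**2)
-71540/r(I(g)) = -71540/(329 - (-105)/(45 + 3*(-14)) + 7*(-1/(45 + 3*(-14)))**2) = -71540/(329 - (-105)/(45 - 42) + 7*(-1/(45 - 42))**2) = -71540/(329 - (-105)/3 + 7*(-1/3)**2) = -71540/(329 - (-105)/3 + 7*(-1*1/3)**2) = -71540/(329 - 105*(-1/3) + 7*(-1/3)**2) = -71540/(329 + 35 + 7*(1/9)) = -71540/(329 + 35 + 7/9) = -71540/3283/9 = -71540*9/3283 = -13140/67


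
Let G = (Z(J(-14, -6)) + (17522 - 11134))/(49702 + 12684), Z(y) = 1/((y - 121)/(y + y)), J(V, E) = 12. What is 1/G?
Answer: 3400037/348134 ≈ 9.7665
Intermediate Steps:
Z(y) = 2*y/(-121 + y) (Z(y) = 1/((-121 + y)/((2*y))) = 1/((-121 + y)*(1/(2*y))) = 1/((-121 + y)/(2*y)) = 2*y/(-121 + y))
G = 348134/3400037 (G = (2*12/(-121 + 12) + (17522 - 11134))/(49702 + 12684) = (2*12/(-109) + 6388)/62386 = (2*12*(-1/109) + 6388)*(1/62386) = (-24/109 + 6388)*(1/62386) = (696268/109)*(1/62386) = 348134/3400037 ≈ 0.10239)
1/G = 1/(348134/3400037) = 3400037/348134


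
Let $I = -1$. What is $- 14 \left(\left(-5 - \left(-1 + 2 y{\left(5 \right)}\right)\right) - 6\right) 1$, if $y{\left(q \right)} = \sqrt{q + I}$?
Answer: $196$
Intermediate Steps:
$y{\left(q \right)} = \sqrt{-1 + q}$ ($y{\left(q \right)} = \sqrt{q - 1} = \sqrt{-1 + q}$)
$- 14 \left(\left(-5 - \left(-1 + 2 y{\left(5 \right)}\right)\right) - 6\right) 1 = - 14 \left(\left(-5 + \left(1 - 2 \sqrt{-1 + 5}\right)\right) - 6\right) 1 = - 14 \left(\left(-5 + \left(1 - 2 \sqrt{4}\right)\right) - 6\right) 1 = - 14 \left(\left(-5 + \left(1 - 4\right)\right) - 6\right) 1 = - 14 \left(\left(-5 - 3\right) - 6\right) 1 = - 14 \left(-8 - 6\right) 1 = \left(-14\right) \left(-14\right) 1 = 196 \cdot 1 = 196$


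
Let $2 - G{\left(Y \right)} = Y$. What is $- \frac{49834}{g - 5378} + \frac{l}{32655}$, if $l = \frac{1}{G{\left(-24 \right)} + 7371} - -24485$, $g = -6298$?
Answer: $\frac{48136257569}{9592947390} \approx 5.0179$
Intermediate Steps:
$G{\left(Y \right)} = 2 - Y$
$l = \frac{181115546}{7397}$ ($l = \frac{1}{\left(2 - -24\right) + 7371} - -24485 = \frac{1}{\left(2 + 24\right) + 7371} + 24485 = \frac{1}{26 + 7371} + 24485 = \frac{1}{7397} + 24485 = \frac{181115546}{7397} \approx 24485.0$)
$- \frac{49834}{g - 5378} + \frac{l}{32655} = - \frac{49834}{-6298 - 5378} + \frac{181115546}{7397 \cdot 32655} = - \frac{49834}{-11676} + \frac{181115546}{7397} \cdot \frac{1}{32655} = \left(-49834\right) \left(- \frac{1}{11676}\right) + \frac{181115546}{241549035} = \frac{24917}{5838} + \frac{181115546}{241549035} = \frac{48136257569}{9592947390}$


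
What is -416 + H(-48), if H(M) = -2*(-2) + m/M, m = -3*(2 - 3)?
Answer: -6593/16 ≈ -412.06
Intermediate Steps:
m = 3 (m = -3*(-1) = 3)
H(M) = 4 + 3/M (H(M) = -2*(-2) + 3/M = 4 + 3/M)
-416 + H(-48) = -416 + (4 + 3/(-48)) = -416 + (4 + 3*(-1/48)) = -416 + (4 - 1/16) = -416 + 63/16 = -6593/16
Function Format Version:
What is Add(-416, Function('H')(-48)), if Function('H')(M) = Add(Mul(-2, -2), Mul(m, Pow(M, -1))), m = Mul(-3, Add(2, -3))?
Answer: Rational(-6593, 16) ≈ -412.06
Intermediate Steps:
m = 3 (m = Mul(-3, -1) = 3)
Function('H')(M) = Add(4, Mul(3, Pow(M, -1))) (Function('H')(M) = Add(Mul(-2, -2), Mul(3, Pow(M, -1))) = Add(4, Mul(3, Pow(M, -1))))
Add(-416, Function('H')(-48)) = Add(-416, Add(4, Mul(3, Pow(-48, -1)))) = Add(-416, Add(4, Mul(3, Rational(-1, 48)))) = Add(-416, Add(4, Rational(-1, 16))) = Add(-416, Rational(63, 16)) = Rational(-6593, 16)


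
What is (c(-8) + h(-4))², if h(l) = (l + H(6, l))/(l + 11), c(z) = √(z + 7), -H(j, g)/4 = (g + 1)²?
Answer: 1551/49 - 80*I/7 ≈ 31.653 - 11.429*I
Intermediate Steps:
H(j, g) = -4*(1 + g)² (H(j, g) = -4*(g + 1)² = -4*(1 + g)²)
c(z) = √(7 + z)
h(l) = (l - 4*(1 + l)²)/(11 + l) (h(l) = (l - 4*(1 + l)²)/(l + 11) = (l - 4*(1 + l)²)/(11 + l))
(c(-8) + h(-4))² = (√(7 - 8) + (-4 - 4*(1 - 4)²)/(11 - 4))² = (√(-1) + (-4 - 4*(-3)²)/7)² = (I + (-4 - 4*9)/7)² = (I + (-4 - 36)/7)² = (I + (⅐)*(-40))² = (I - 40/7)² = (-40/7 + I)²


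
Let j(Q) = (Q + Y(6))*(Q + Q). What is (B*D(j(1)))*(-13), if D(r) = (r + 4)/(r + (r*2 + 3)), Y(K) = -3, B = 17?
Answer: 0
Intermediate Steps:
j(Q) = 2*Q*(-3 + Q) (j(Q) = (Q - 3)*(Q + Q) = (-3 + Q)*(2*Q) = 2*Q*(-3 + Q))
D(r) = (4 + r)/(3 + 3*r) (D(r) = (4 + r)/(r + (2*r + 3)) = (4 + r)/(r + (3 + 2*r)) = (4 + r)/(3 + 3*r))
(B*D(j(1)))*(-13) = (17*((4 + 2*1*(-3 + 1))/(3*(1 + 2*1*(-3 + 1)))))*(-13) = (17*((4 + 2*1*(-2))/(3*(1 + 2*1*(-2)))))*(-13) = (17*((4 - 4)/(3*(1 - 4))))*(-13) = (17*((⅓)*0/(-3)))*(-13) = (17*((⅓)*(-⅓)*0))*(-13) = (17*0)*(-13) = 0*(-13) = 0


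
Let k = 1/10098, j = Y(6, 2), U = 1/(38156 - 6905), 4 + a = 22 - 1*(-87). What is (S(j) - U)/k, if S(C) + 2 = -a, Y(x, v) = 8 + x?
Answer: -1023220548/947 ≈ -1.0805e+6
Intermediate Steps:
a = 105 (a = -4 + (22 - 1*(-87)) = -4 + (22 + 87) = -4 + 109 = 105)
U = 1/31251 ≈ 3.1999e-5
j = 14 (j = 8 + 6 = 14)
k = 1/10098 ≈ 9.9030e-5
S(C) = -107 (S(C) = -2 - 1*105 = -2 - 105 = -107)
(S(j) - U)/k = (-107 - 1*1/31251)/(1/10098) = (-107 - 1/31251)*10098 = -3343858/31251*10098 = -1023220548/947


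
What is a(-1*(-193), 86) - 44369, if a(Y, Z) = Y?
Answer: -44176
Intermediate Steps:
a(-1*(-193), 86) - 44369 = -1*(-193) - 44369 = 193 - 44369 = -44176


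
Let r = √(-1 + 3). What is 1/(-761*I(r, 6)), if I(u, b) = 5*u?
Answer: -√2/7610 ≈ -0.00018584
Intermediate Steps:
r = √2 ≈ 1.4142
1/(-761*I(r, 6)) = 1/(-3805*√2) = -√2/7610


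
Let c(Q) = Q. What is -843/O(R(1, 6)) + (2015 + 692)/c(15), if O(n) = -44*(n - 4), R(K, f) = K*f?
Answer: 250861/1320 ≈ 190.05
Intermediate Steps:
O(n) = 176 - 44*n (O(n) = -44*(-4 + n) = 176 - 44*n)
-843/O(R(1, 6)) + (2015 + 692)/c(15) = -843/(176 - 44*6) + (2015 + 692)/15 = -843/(176 - 44*6) + 2707*(1/15) = -843/(176 - 264) + 2707/15 = -843/(-88) + 2707/15 = -843*(-1/88) + 2707/15 = 843/88 + 2707/15 = 250861/1320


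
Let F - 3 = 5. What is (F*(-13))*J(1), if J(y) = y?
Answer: -104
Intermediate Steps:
F = 8 (F = 3 + 5 = 8)
(F*(-13))*J(1) = (8*(-13))*1 = -104*1 = -104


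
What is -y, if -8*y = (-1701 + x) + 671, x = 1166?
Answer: 17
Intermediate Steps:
y = -17 (y = -((-1701 + 1166) + 671)/8 = -(-535 + 671)/8 = -⅛*136 = -17)
-y = -1*(-17) = 17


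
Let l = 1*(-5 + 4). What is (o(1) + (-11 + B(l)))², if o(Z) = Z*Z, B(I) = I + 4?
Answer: 49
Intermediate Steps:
l = -1 (l = 1*(-1) = -1)
B(I) = 4 + I
o(Z) = Z²
(o(1) + (-11 + B(l)))² = (1² + (-11 + (4 - 1)))² = (1 + (-11 + 3))² = (1 - 8)² = (-7)² = 49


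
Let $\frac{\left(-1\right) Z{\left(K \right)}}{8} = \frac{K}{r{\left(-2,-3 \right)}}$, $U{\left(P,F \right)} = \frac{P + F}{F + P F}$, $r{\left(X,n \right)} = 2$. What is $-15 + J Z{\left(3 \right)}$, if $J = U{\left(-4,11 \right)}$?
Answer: $- \frac{137}{11} \approx -12.455$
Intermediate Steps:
$U{\left(P,F \right)} = \frac{F + P}{F + F P}$
$Z{\left(K \right)} = - 4 K$ ($Z{\left(K \right)} = - 8 \frac{K}{2} = - 4 K$)
$J = - \frac{7}{33}$ ($J = \frac{11 - 4}{11 \left(1 - 4\right)} = \frac{1}{11} \frac{1}{-3} \cdot 7 = \frac{1}{11} \left(- \frac{1}{3}\right) 7 = - \frac{7}{33} \approx -0.21212$)
$-15 + J Z{\left(3 \right)} = -15 - \frac{7 \left(\left(-4\right) 3\right)}{33} = -15 - - \frac{28}{11} = -15 + \frac{28}{11} = - \frac{137}{11}$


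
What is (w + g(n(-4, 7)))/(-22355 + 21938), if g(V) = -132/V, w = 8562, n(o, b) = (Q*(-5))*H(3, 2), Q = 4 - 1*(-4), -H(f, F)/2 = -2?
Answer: -114171/5560 ≈ -20.534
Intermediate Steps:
H(f, F) = 4 (H(f, F) = -2*(-2) = 4)
Q = 8 (Q = 4 + 4 = 8)
n(o, b) = -160 (n(o, b) = (8*(-5))*4 = -40*4 = -160)
(w + g(n(-4, 7)))/(-22355 + 21938) = (8562 - 132/(-160))/(-22355 + 21938) = (8562 - 132*(-1/160))/(-417) = (8562 + 33/40)*(-1/417) = (342513/40)*(-1/417) = -114171/5560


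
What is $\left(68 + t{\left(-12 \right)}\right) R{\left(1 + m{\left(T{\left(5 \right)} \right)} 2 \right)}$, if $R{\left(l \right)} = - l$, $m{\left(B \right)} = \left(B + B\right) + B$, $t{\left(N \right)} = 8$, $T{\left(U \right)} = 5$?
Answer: $-2356$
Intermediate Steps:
$m{\left(B \right)} = 3 B$ ($m{\left(B \right)} = 2 B + B = 3 B$)
$\left(68 + t{\left(-12 \right)}\right) R{\left(1 + m{\left(T{\left(5 \right)} \right)} 2 \right)} = \left(68 + 8\right) \left(- (1 + 3 \cdot 5 \cdot 2)\right) = 76 \left(- (1 + 15 \cdot 2)\right) = 76 \left(- (1 + 30)\right) = 76 \left(\left(-1\right) 31\right) = 76 \left(-31\right) = -2356$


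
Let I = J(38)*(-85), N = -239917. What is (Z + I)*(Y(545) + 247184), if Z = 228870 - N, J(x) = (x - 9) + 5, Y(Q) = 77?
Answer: 115198158117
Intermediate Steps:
J(x) = -4 + x (J(x) = (-9 + x) + 5 = -4 + x)
I = -2890 (I = (-4 + 38)*(-85) = 34*(-85) = -2890)
Z = 468787 (Z = 228870 - 1*(-239917) = 228870 + 239917 = 468787)
(Z + I)*(Y(545) + 247184) = (468787 - 2890)*(77 + 247184) = 465897*247261 = 115198158117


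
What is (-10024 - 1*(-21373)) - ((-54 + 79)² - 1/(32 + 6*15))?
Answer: 1308329/122 ≈ 10724.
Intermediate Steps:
(-10024 - 1*(-21373)) - ((-54 + 79)² - 1/(32 + 6*15)) = (-10024 + 21373) - (25² - 1/(32 + 90)) = 11349 - (625 - 1/122) = 11349 - 1*76249/122 = 11349 - 76249/122 = 1308329/122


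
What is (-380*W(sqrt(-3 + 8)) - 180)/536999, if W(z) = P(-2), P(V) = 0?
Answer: -180/536999 ≈ -0.00033520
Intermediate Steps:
W(z) = 0
(-380*W(sqrt(-3 + 8)) - 180)/536999 = (-380*0 - 180)/536999 = (0 - 180)*(1/536999) = -180*1/536999 = -180/536999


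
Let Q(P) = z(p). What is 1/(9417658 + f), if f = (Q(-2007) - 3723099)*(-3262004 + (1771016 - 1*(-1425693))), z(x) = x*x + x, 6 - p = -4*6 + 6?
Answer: 1/243069989863 ≈ 4.1140e-12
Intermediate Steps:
p = 24 (p = 6 - (-4*6 + 6) = 6 - (-24 + 6) = 6 - 1*(-18) = 6 + 18 = 24)
z(x) = x + x**2 (z(x) = x**2 + x = x + x**2)
Q(P) = 600 (Q(P) = 24*(1 + 24) = 24*25 = 600)
f = 243060572205 (f = (600 - 3723099)*(-3262004 + (1771016 - 1*(-1425693))) = -3722499*(-3262004 + (1771016 + 1425693)) = -3722499*(-3262004 + 3196709) = -3722499*(-65295) = 243060572205)
1/(9417658 + f) = 1/(9417658 + 243060572205) = 1/243069989863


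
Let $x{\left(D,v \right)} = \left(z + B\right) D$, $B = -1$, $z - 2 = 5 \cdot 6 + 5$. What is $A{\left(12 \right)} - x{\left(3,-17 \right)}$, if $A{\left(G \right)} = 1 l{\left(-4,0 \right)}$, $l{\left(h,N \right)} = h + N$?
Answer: $-112$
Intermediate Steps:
$z = 37$ ($z = 2 + \left(5 \cdot 6 + 5\right) = 2 + \left(30 + 5\right) = 2 + 35 = 37$)
$l{\left(h,N \right)} = N + h$
$x{\left(D,v \right)} = 36 D$ ($x{\left(D,v \right)} = \left(37 - 1\right) D = 36 D$)
$A{\left(G \right)} = -4$ ($A{\left(G \right)} = 1 \left(0 - 4\right) = 1 \left(-4\right) = -4$)
$A{\left(12 \right)} - x{\left(3,-17 \right)} = -4 - 36 \cdot 3 = -4 - 108 = -112$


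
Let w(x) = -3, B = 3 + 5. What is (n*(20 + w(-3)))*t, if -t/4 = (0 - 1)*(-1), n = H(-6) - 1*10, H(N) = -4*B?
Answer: 2856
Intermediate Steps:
B = 8
H(N) = -32 (H(N) = -4*8 = -32)
n = -42 (n = -32 - 1*10 = -32 - 10 = -42)
t = -4 (t = -4*(0 - 1)*(-1) = -(-4)*(-1) = -4*1 = -4)
(n*(20 + w(-3)))*t = -42*(20 - 3)*(-4) = -42*17*(-4) = -714*(-4) = 2856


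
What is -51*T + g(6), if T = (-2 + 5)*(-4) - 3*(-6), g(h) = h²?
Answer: -270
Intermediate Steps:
T = 6 (T = 3*(-4) + 18 = -12 + 18 = 6)
-51*T + g(6) = -51*6 + 6² = -306 + 36 = -270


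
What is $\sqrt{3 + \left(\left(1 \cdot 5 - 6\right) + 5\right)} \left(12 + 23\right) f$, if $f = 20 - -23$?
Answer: $1505 \sqrt{7} \approx 3981.9$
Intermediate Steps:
$f = 43$ ($f = 20 + 23 = 43$)
$\sqrt{3 + \left(\left(1 \cdot 5 - 6\right) + 5\right)} \left(12 + 23\right) f = \sqrt{3 + \left(\left(1 \cdot 5 - 6\right) + 5\right)} \left(12 + 23\right) 43 = \sqrt{3 + \left(\left(5 - 6\right) + 5\right)} 35 \cdot 43 = \sqrt{3 + \left(-1 + 5\right)} 35 \cdot 43 = \sqrt{3 + 4} \cdot 35 \cdot 43 = \sqrt{7} \cdot 35 \cdot 43 = 35 \sqrt{7} \cdot 43 = 1505 \sqrt{7}$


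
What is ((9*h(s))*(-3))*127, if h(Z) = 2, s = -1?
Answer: -6858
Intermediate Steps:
((9*h(s))*(-3))*127 = ((9*2)*(-3))*127 = (18*(-3))*127 = -54*127 = -6858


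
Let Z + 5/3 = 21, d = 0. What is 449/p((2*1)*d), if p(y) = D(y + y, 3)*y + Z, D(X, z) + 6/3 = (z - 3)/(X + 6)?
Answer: 1347/58 ≈ 23.224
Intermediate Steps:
D(X, z) = -2 + (-3 + z)/(6 + X) (D(X, z) = -2 + (z - 3)/(X + 6) = -2 + (-3 + z)/(6 + X))
Z = 58/3 (Z = -5/3 + 21 = 58/3 ≈ 19.333)
p(y) = 58/3 + y*(-12 - 4*y)/(6 + 2*y) (p(y) = ((-15 + 3 - 2*(y + y))/(6 + (y + y)))*y + 58/3 = ((-15 + 3 - 4*y)/(6 + 2*y))*y + 58/3 = ((-12 - 4*y)/(6 + 2*y))*y + 58/3 = y*(-12 - 4*y)/(6 + 2*y) + 58/3 = 58/3 + y*(-12 - 4*y)/(6 + 2*y))
449/p((2*1)*d) = 449/(58/3 - 2*2*1*0) = 449/(58/3 - 4*0) = 449/(58/3 - 2*0) = 449/(58/3 + 0) = 449/(58/3) = 449*(3/58) = 1347/58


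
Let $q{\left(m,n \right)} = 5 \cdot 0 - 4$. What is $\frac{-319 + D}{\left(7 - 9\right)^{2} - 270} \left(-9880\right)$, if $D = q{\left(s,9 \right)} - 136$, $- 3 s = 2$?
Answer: $- \frac{119340}{7} \approx -17049.0$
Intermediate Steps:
$s = - \frac{2}{3}$ ($s = \left(- \frac{1}{3}\right) 2 = - \frac{2}{3} \approx -0.66667$)
$q{\left(m,n \right)} = -4$ ($q{\left(m,n \right)} = 0 - 4 = -4$)
$D = -140$ ($D = -4 - 136 = -140$)
$\frac{-319 + D}{\left(7 - 9\right)^{2} - 270} \left(-9880\right) = \frac{-319 - 140}{\left(7 - 9\right)^{2} - 270} \left(-9880\right) = - \frac{459}{\left(-2\right)^{2} - 270} \left(-9880\right) = - \frac{459}{4 - 270} \left(-9880\right) = - \frac{459}{-266} \left(-9880\right) = \left(-459\right) \left(- \frac{1}{266}\right) \left(-9880\right) = \frac{459}{266} \left(-9880\right) = - \frac{119340}{7}$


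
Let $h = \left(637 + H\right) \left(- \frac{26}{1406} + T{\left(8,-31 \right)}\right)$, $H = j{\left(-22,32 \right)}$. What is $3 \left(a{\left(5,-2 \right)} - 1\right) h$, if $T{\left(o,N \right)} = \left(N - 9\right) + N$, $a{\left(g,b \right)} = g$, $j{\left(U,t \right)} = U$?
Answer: $- \frac{368453880}{703} \approx -5.2412 \cdot 10^{5}$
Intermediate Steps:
$H = -22$
$T{\left(o,N \right)} = -9 + 2 N$ ($T{\left(o,N \right)} = \left(-9 + N\right) + N = -9 + 2 N$)
$h = - \frac{30704490}{703}$ ($h = \left(637 - 22\right) \left(- \frac{26}{1406} + \left(-9 + 2 \left(-31\right)\right)\right) = 615 \left(\left(-26\right) \frac{1}{1406} - 71\right) = 615 \left(- \frac{13}{703} - 71\right) = 615 \left(- \frac{49926}{703}\right) = - \frac{30704490}{703} \approx -43676.0$)
$3 \left(a{\left(5,-2 \right)} - 1\right) h = 3 \left(5 - 1\right) \left(- \frac{30704490}{703}\right) = 3 \cdot 4 \left(- \frac{30704490}{703}\right) = 12 \left(- \frac{30704490}{703}\right) = - \frac{368453880}{703}$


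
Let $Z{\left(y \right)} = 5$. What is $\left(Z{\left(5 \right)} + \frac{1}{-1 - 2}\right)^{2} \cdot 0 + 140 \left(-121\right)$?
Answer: $-16940$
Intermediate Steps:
$\left(Z{\left(5 \right)} + \frac{1}{-1 - 2}\right)^{2} \cdot 0 + 140 \left(-121\right) = \left(5 + \frac{1}{-1 - 2}\right)^{2} \cdot 0 + 140 \left(-121\right) = \left(5 + \frac{1}{-3}\right)^{2} \cdot 0 - 16940 = \left(5 - \frac{1}{3}\right)^{2} \cdot 0 - 16940 = \left(\frac{14}{3}\right)^{2} \cdot 0 - 16940 = \frac{196}{9} \cdot 0 - 16940 = 0 - 16940 = -16940$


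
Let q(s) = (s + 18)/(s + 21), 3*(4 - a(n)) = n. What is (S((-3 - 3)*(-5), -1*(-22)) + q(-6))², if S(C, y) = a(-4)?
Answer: 8464/225 ≈ 37.618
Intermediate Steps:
a(n) = 4 - n/3
S(C, y) = 16/3 (S(C, y) = 4 - ⅓*(-4) = 4 + 4/3 = 16/3)
q(s) = (18 + s)/(21 + s)
(S((-3 - 3)*(-5), -1*(-22)) + q(-6))² = (16/3 + (18 - 6)/(21 - 6))² = (16/3 + 12/15)² = (16/3 + (1/15)*12)² = (16/3 + ⅘)² = (92/15)² = 8464/225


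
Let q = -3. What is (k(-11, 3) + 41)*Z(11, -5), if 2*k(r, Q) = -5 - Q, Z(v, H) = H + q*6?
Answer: -851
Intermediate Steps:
Z(v, H) = -18 + H (Z(v, H) = H - 3*6 = H - 18 = -18 + H)
k(r, Q) = -5/2 - Q/2 (k(r, Q) = (-5 - Q)/2 = -5/2 - Q/2)
(k(-11, 3) + 41)*Z(11, -5) = ((-5/2 - 1/2*3) + 41)*(-18 - 5) = ((-5/2 - 3/2) + 41)*(-23) = (-4 + 41)*(-23) = 37*(-23) = -851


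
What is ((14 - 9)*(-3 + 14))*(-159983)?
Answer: -8799065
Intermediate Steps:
((14 - 9)*(-3 + 14))*(-159983) = (5*11)*(-159983) = 55*(-159983) = -8799065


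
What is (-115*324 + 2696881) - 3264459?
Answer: -604838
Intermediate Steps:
(-115*324 + 2696881) - 3264459 = (-37260 + 2696881) - 3264459 = 2659621 - 3264459 = -604838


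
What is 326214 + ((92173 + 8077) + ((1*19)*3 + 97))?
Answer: 426618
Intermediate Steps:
326214 + ((92173 + 8077) + ((1*19)*3 + 97)) = 326214 + (100250 + (19*3 + 97)) = 326214 + (100250 + (57 + 97)) = 326214 + (100250 + 154) = 326214 + 100404 = 426618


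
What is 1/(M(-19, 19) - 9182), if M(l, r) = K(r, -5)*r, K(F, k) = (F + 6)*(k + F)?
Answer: -1/2532 ≈ -0.00039494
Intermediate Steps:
K(F, k) = (6 + F)*(F + k)
M(l, r) = r*(-30 + r + r**2) (M(l, r) = (r**2 + 6*r + 6*(-5) + r*(-5))*r = (r**2 + 6*r - 30 - 5*r)*r = (-30 + r + r**2)*r = r*(-30 + r + r**2))
1/(M(-19, 19) - 9182) = 1/(19*(-30 + 19 + 19**2) - 9182) = 1/(19*(-30 + 19 + 361) - 9182) = 1/(19*350 - 9182) = 1/(6650 - 9182) = 1/(-2532) = -1/2532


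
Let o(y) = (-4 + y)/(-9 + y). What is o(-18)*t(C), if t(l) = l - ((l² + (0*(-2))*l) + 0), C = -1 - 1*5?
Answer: -308/9 ≈ -34.222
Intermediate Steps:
C = -6 (C = -1 - 5 = -6)
t(l) = l - l² (t(l) = l - ((l² + 0*l) + 0) = l - ((l² + 0) + 0) = l - (l² + 0) = l - l²)
o(y) = (-4 + y)/(-9 + y)
o(-18)*t(C) = ((-4 - 18)/(-9 - 18))*(-6*(1 - 1*(-6))) = (-22/(-27))*(-6*(1 + 6)) = (-1/27*(-22))*(-6*7) = (22/27)*(-42) = -308/9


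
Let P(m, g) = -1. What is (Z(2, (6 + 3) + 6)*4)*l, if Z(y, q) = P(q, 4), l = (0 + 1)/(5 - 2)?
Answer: -4/3 ≈ -1.3333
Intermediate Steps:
l = ⅓ (l = 1/3 = 1*(⅓) = ⅓ ≈ 0.33333)
Z(y, q) = -1
(Z(2, (6 + 3) + 6)*4)*l = -1*4*(⅓) = -4*⅓ = -4/3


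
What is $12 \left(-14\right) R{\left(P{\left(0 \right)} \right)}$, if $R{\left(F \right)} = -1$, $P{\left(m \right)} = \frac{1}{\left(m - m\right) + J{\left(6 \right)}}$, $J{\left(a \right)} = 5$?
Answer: $168$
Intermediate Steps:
$P{\left(m \right)} = \frac{1}{5}$ ($P{\left(m \right)} = \frac{1}{\left(m - m\right) + 5} = \frac{1}{0 + 5} = \frac{1}{5}$)
$12 \left(-14\right) R{\left(P{\left(0 \right)} \right)} = 12 \left(-14\right) \left(-1\right) = \left(-168\right) \left(-1\right) = 168$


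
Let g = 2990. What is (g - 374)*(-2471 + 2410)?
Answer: -159576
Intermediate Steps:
(g - 374)*(-2471 + 2410) = (2990 - 374)*(-2471 + 2410) = 2616*(-61) = -159576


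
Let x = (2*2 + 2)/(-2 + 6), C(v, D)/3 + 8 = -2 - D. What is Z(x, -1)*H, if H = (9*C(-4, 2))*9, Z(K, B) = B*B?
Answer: -2916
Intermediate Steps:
C(v, D) = -30 - 3*D (C(v, D) = -24 + 3*(-2 - D) = -24 + (-6 - 3*D) = -30 - 3*D)
x = 3/2 (x = (4 + 2)/4 = 6*(¼) = 3/2 ≈ 1.5000)
Z(K, B) = B²
H = -2916 (H = (9*(-30 - 3*2))*9 = (9*(-30 - 6))*9 = (9*(-36))*9 = -324*9 = -2916)
Z(x, -1)*H = (-1)²*(-2916) = 1*(-2916) = -2916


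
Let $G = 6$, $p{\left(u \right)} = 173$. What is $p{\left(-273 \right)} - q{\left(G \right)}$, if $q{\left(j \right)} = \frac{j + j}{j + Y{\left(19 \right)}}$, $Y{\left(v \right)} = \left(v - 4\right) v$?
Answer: $\frac{16777}{97} \approx 172.96$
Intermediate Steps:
$Y{\left(v \right)} = v \left(-4 + v\right)$ ($Y{\left(v \right)} = \left(-4 + v\right) v = v \left(-4 + v\right)$)
$q{\left(j \right)} = \frac{2 j}{285 + j}$ ($q{\left(j \right)} = \frac{j + j}{j + 19 \left(-4 + 19\right)} = \frac{2 j}{j + 19 \cdot 15} = \frac{2 j}{j + 285} = \frac{2 j}{285 + j}$)
$p{\left(-273 \right)} - q{\left(G \right)} = 173 - 2 \cdot 6 \frac{1}{285 + 6} = 173 - 2 \cdot 6 \cdot \frac{1}{291} = 173 - \frac{4}{97} = \frac{16777}{97}$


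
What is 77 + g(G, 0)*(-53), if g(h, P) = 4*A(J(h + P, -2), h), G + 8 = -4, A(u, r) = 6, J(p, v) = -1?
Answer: -1195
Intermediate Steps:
G = -12 (G = -8 - 4 = -12)
g(h, P) = 24 (g(h, P) = 4*6 = 24)
77 + g(G, 0)*(-53) = 77 + 24*(-53) = 77 - 1272 = -1195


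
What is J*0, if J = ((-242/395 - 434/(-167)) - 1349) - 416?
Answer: 0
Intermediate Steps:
J = -116297209/65965 (J = ((-242*1/395 - 434*(-1/167)) - 1349) - 416 = ((-242/395 + 434/167) - 1349) - 416 = (131016/65965 - 1349) - 416 = -88855769/65965 - 416 = -116297209/65965 ≈ -1763.0)
J*0 = -116297209/65965*0 = 0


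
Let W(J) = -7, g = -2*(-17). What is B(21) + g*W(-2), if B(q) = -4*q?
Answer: -322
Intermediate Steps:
g = 34
B(21) + g*W(-2) = -4*21 + 34*(-7) = -84 - 238 = -322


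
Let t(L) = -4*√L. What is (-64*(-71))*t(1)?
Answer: -18176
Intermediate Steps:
(-64*(-71))*t(1) = (-64*(-71))*(-4*√1) = 4544*(-4*1) = 4544*(-4) = -18176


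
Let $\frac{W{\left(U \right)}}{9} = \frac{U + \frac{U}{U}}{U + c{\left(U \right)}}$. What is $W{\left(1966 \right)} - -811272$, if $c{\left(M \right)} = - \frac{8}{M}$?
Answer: $\frac{223980082311}{276082} \approx 8.1128 \cdot 10^{5}$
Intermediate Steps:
$W{\left(U \right)} = \frac{9 \left(1 + U\right)}{U - \frac{8}{U}}$ ($W{\left(U \right)} = 9 \frac{U + \frac{U}{U}}{U - \frac{8}{U}} = 9 \frac{U + 1}{U - \frac{8}{U}} = 9 \frac{1 + U}{U - \frac{8}{U}} = \frac{9 \left(1 + U\right)}{U - \frac{8}{U}}$)
$W{\left(1966 \right)} - -811272 = 9 \cdot 1966 \frac{1}{-8 + 1966^{2}} \left(1 + 1966\right) - -811272 = 9 \cdot 1966 \frac{1}{-8 + 3865156} \cdot 1967 + 811272 = 9 \cdot 1966 \cdot \frac{1}{3865148} \cdot 1967 + 811272 = \frac{2486007}{276082} + 811272 = \frac{223980082311}{276082}$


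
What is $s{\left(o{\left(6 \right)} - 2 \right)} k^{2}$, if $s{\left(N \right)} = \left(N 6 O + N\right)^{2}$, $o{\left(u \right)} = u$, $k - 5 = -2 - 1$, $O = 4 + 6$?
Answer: $238144$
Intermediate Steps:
$O = 10$
$k = 2$ ($k = 5 - 3 = 2$)
$s{\left(N \right)} = 3721 N^{2}$ ($s{\left(N \right)} = \left(N 6 \cdot 10 + N\right)^{2} = \left(6 N 10 + N\right)^{2} = \left(60 N + N\right)^{2} = \left(61 N\right)^{2} = 3721 N^{2}$)
$s{\left(o{\left(6 \right)} - 2 \right)} k^{2} = 3721 \left(6 - 2\right)^{2} \cdot 2^{2} = 3721 \left(6 - 2\right)^{2} \cdot 4 = 3721 \cdot 4^{2} \cdot 4 = 3721 \cdot 16 \cdot 4 = 59536 \cdot 4 = 238144$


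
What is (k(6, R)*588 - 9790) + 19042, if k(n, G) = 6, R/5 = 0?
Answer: 12780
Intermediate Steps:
R = 0 (R = 5*0 = 0)
(k(6, R)*588 - 9790) + 19042 = (6*588 - 9790) + 19042 = (3528 - 9790) + 19042 = -6262 + 19042 = 12780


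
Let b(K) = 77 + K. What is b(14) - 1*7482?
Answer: -7391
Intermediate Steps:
b(14) - 1*7482 = (77 + 14) - 1*7482 = 91 - 7482 = -7391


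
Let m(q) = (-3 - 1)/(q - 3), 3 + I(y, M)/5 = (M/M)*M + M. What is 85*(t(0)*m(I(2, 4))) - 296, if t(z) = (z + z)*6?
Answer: -296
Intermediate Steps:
I(y, M) = -15 + 10*M (I(y, M) = -15 + 5*((M/M)*M + M) = -15 + 5*(1*M + M) = -15 + 5*(M + M) = -15 + 5*(2*M) = -15 + 10*M)
t(z) = 12*z (t(z) = (2*z)*6 = 12*z)
m(q) = -4/(-3 + q)
85*(t(0)*m(I(2, 4))) - 296 = 85*((12*0)*(-4/(-3 + (-15 + 10*4)))) - 296 = 85*(0*(-4/(-3 + (-15 + 40)))) - 296 = 85*(0*(-4/(-3 + 25))) - 296 = 85*(0*(-4/22)) - 296 = 85*(0*(-4*1/22)) - 296 = 85*(0*(-2/11)) - 296 = 85*0 - 296 = 0 - 296 = -296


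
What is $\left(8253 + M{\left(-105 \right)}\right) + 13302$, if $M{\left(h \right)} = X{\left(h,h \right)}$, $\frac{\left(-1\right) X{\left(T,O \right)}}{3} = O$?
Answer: $21870$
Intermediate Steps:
$X{\left(T,O \right)} = - 3 O$
$M{\left(h \right)} = - 3 h$
$\left(8253 + M{\left(-105 \right)}\right) + 13302 = \left(8253 - -315\right) + 13302 = \left(8253 + 315\right) + 13302 = 8568 + 13302 = 21870$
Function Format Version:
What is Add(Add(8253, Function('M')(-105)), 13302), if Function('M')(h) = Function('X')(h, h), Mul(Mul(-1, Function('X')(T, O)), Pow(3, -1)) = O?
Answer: 21870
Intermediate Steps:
Function('X')(T, O) = Mul(-3, O)
Function('M')(h) = Mul(-3, h)
Add(Add(8253, Function('M')(-105)), 13302) = Add(Add(8253, Mul(-3, -105)), 13302) = Add(Add(8253, 315), 13302) = Add(8568, 13302) = 21870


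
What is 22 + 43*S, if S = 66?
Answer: 2860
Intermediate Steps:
22 + 43*S = 22 + 43*66 = 22 + 2838 = 2860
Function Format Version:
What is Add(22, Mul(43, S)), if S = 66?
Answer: 2860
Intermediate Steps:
Add(22, Mul(43, S)) = Add(22, Mul(43, 66)) = Add(22, 2838) = 2860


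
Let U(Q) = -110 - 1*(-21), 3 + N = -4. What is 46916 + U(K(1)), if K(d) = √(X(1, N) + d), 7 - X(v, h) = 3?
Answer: 46827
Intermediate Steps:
N = -7 (N = -3 - 4 = -7)
X(v, h) = 4 (X(v, h) = 7 - 1*3 = 7 - 3 = 4)
K(d) = √(4 + d)
U(Q) = -89 (U(Q) = -110 + 21 = -89)
46916 + U(K(1)) = 46916 - 89 = 46827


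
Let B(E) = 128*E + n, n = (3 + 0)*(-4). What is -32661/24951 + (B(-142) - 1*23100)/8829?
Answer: -439513619/73430793 ≈ -5.9854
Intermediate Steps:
n = -12 (n = 3*(-4) = -12)
B(E) = -12 + 128*E (B(E) = 128*E - 12 = -12 + 128*E)
-32661/24951 + (B(-142) - 1*23100)/8829 = -32661/24951 + ((-12 + 128*(-142)) - 1*23100)/8829 = -32661*1/24951 + ((-12 - 18176) - 23100)*(1/8829) = -10887/8317 + (-18188 - 23100)*(1/8829) = -10887/8317 - 41288*1/8829 = -10887/8317 - 41288/8829 = -439513619/73430793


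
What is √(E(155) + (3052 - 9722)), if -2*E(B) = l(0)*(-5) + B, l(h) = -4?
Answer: I*√27030/2 ≈ 82.204*I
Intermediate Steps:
E(B) = -10 - B/2 (E(B) = -(-4*(-5) + B)/2 = -(20 + B)/2 = -10 - B/2)
√(E(155) + (3052 - 9722)) = √((-10 - ½*155) + (3052 - 9722)) = √((-10 - 155/2) - 6670) = √(-175/2 - 6670) = √(-13515/2) = I*√27030/2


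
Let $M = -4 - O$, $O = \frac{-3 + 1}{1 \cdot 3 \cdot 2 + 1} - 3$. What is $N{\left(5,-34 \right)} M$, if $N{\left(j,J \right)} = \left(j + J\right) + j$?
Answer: $\frac{120}{7} \approx 17.143$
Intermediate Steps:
$O = - \frac{23}{7}$ ($O = - \frac{2}{3 \cdot 2 + 1} - 3 = - \frac{2}{6 + 1} - 3 = - \frac{2}{7} - 3 = - \frac{23}{7} \approx -3.2857$)
$N{\left(j,J \right)} = J + 2 j$ ($N{\left(j,J \right)} = \left(J + j\right) + j = J + 2 j$)
$M = - \frac{5}{7}$ ($M = -4 - - \frac{23}{7} = -4 + \frac{23}{7} = - \frac{5}{7} \approx -0.71429$)
$N{\left(5,-34 \right)} M = \left(-34 + 2 \cdot 5\right) \left(- \frac{5}{7}\right) = \left(-34 + 10\right) \left(- \frac{5}{7}\right) = \left(-24\right) \left(- \frac{5}{7}\right) = \frac{120}{7}$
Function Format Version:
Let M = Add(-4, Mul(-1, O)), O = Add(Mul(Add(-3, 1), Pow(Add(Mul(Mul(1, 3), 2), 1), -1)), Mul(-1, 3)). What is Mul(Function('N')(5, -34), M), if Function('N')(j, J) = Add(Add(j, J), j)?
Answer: Rational(120, 7) ≈ 17.143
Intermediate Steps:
O = Rational(-23, 7) (O = Add(Mul(-2, Pow(Add(Mul(3, 2), 1), -1)), -3) = Add(Mul(-2, Pow(Add(6, 1), -1)), -3) = Add(Mul(-2, Pow(7, -1)), -3) = Add(Mul(-2, Rational(1, 7)), -3) = Add(Rational(-2, 7), -3) = Rational(-23, 7) ≈ -3.2857)
Function('N')(j, J) = Add(J, Mul(2, j)) (Function('N')(j, J) = Add(Add(J, j), j) = Add(J, Mul(2, j)))
M = Rational(-5, 7) (M = Add(-4, Mul(-1, Rational(-23, 7))) = Add(-4, Rational(23, 7)) = Rational(-5, 7) ≈ -0.71429)
Mul(Function('N')(5, -34), M) = Mul(Add(-34, Mul(2, 5)), Rational(-5, 7)) = Mul(Add(-34, 10), Rational(-5, 7)) = Mul(-24, Rational(-5, 7)) = Rational(120, 7)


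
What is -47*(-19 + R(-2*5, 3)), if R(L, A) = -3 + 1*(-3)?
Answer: 1175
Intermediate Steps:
R(L, A) = -6 (R(L, A) = -3 - 3 = -6)
-47*(-19 + R(-2*5, 3)) = -47*(-19 - 6) = -47*(-25) = 1175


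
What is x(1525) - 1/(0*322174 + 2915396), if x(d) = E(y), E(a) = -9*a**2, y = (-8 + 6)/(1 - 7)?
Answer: -2915397/2915396 ≈ -1.0000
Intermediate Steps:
y = 1/3 (y = -2/(-6) = -2*(-1/6) = 1/3 ≈ 0.33333)
E(a) = -9*a**2
x(d) = -1 (x(d) = -9*(1/3)**2 = -9*1/9 = -1)
x(1525) - 1/(0*322174 + 2915396) = -1 - 1/(0*322174 + 2915396) = -1 - 1/(0 + 2915396) = -1 - 1/2915396 = -2915397/2915396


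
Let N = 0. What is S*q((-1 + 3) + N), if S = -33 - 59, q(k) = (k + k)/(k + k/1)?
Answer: -92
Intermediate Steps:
q(k) = 1 (q(k) = (2*k)/(k + k*1) = (2*k)/(k + k) = (2*k)/((2*k)) = (2*k)*(1/(2*k)) = 1)
S = -92
S*q((-1 + 3) + N) = -92*1 = -92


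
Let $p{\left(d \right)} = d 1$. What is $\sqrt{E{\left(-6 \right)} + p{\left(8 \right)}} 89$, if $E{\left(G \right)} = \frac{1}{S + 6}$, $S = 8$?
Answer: $\frac{89 \sqrt{1582}}{14} \approx 252.85$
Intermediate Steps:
$p{\left(d \right)} = d$
$E{\left(G \right)} = \frac{1}{14}$ ($E{\left(G \right)} = \frac{1}{8 + 6} = \frac{1}{14}$)
$\sqrt{E{\left(-6 \right)} + p{\left(8 \right)}} 89 = \sqrt{\frac{1}{14} + 8} \cdot 89 = \sqrt{\frac{113}{14}} \cdot 89 = \frac{\sqrt{1582}}{14} \cdot 89 = \frac{89 \sqrt{1582}}{14}$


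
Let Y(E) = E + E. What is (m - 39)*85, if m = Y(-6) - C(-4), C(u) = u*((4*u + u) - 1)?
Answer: -11475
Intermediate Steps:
Y(E) = 2*E
C(u) = u*(-1 + 5*u) (C(u) = u*(5*u - 1) = u*(-1 + 5*u))
m = -96 (m = 2*(-6) - (-4)*(-1 + 5*(-4)) = -12 - (-4)*(-1 - 20) = -12 - (-4)*(-21) = -12 - 1*84 = -12 - 84 = -96)
(m - 39)*85 = (-96 - 39)*85 = -135*85 = -11475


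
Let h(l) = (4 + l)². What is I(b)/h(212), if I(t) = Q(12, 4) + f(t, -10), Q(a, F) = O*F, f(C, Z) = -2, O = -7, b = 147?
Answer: -5/7776 ≈ -0.00064300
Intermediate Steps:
Q(a, F) = -7*F
I(t) = -30 (I(t) = -7*4 - 2 = -28 - 2 = -30)
I(b)/h(212) = -30/(4 + 212)² = -30/(216²) = -30/46656 = -30*1/46656 = -5/7776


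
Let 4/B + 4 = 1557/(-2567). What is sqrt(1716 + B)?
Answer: 2*sqrt(2398279334)/2365 ≈ 41.414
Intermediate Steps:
B = -10268/11825 (B = 4/(-4 + 1557/(-2567)) = 4/(-4 + 1557*(-1/2567)) = 4/(-4 - 1557/2567) = 4/(-11825/2567) = 4*(-2567/11825) = -10268/11825 ≈ -0.86833)
sqrt(1716 + B) = sqrt(1716 - 10268/11825) = sqrt(20281432/11825) = 2*sqrt(2398279334)/2365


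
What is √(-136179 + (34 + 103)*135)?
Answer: 6*I*√3269 ≈ 343.05*I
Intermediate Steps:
√(-136179 + (34 + 103)*135) = √(-136179 + 137*135) = √(-136179 + 18495) = √(-117684) = 6*I*√3269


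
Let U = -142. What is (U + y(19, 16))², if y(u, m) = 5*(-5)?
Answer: 27889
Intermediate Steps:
y(u, m) = -25
(U + y(19, 16))² = (-142 - 25)² = (-167)² = 27889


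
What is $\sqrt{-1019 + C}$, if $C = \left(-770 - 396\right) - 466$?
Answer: $i \sqrt{2651} \approx 51.488 i$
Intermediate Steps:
$C = -1632$ ($C = -1166 - 466 = -1632$)
$\sqrt{-1019 + C} = \sqrt{-1019 - 1632} = \sqrt{-2651} = i \sqrt{2651}$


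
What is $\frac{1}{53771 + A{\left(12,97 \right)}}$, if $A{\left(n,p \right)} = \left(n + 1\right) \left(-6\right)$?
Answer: $\frac{1}{53693} \approx 1.8624 \cdot 10^{-5}$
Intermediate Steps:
$A{\left(n,p \right)} = -6 - 6 n$ ($A{\left(n,p \right)} = \left(1 + n\right) \left(-6\right) = -6 - 6 n$)
$\frac{1}{53771 + A{\left(12,97 \right)}} = \frac{1}{53771 - 78} = \frac{1}{53693}$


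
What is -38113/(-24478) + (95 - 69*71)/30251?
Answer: 1035364051/740483978 ≈ 1.3982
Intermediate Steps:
-38113/(-24478) + (95 - 69*71)/30251 = -38113*(-1/24478) + (95 - 4899)*(1/30251) = 38113/24478 - 4804*1/30251 = 38113/24478 - 4804/30251 = 1035364051/740483978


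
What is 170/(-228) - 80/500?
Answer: -2581/2850 ≈ -0.90561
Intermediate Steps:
170/(-228) - 80/500 = 170*(-1/228) - 80*1/500 = -85/114 - 4/25 = -2581/2850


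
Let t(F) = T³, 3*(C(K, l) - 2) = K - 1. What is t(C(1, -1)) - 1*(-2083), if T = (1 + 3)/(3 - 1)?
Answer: 2091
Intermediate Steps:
C(K, l) = 5/3 + K/3 (C(K, l) = 2 + (K - 1)/3 = 2 + (-1 + K)/3 = 2 + (-⅓ + K/3) = 5/3 + K/3)
T = 2 (T = 4/2 = 4*(½) = 2)
t(F) = 8 (t(F) = 2³ = 8)
t(C(1, -1)) - 1*(-2083) = 8 - 1*(-2083) = 8 + 2083 = 2091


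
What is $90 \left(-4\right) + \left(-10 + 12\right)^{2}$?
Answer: $-356$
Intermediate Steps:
$90 \left(-4\right) + \left(-10 + 12\right)^{2} = -360 + 2^{2} = -360 + 4 = -356$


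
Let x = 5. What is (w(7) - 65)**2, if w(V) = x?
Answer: 3600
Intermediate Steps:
w(V) = 5
(w(7) - 65)**2 = (5 - 65)**2 = (-60)**2 = 3600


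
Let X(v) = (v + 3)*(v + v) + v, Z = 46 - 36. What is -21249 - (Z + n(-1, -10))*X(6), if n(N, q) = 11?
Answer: -23643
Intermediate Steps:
Z = 10
X(v) = v + 2*v*(3 + v) (X(v) = (3 + v)*(2*v) + v = 2*v*(3 + v) + v = v + 2*v*(3 + v))
-21249 - (Z + n(-1, -10))*X(6) = -21249 - (10 + 11)*6*(7 + 2*6) = -21249 - 21*6*(7 + 12) = -21249 - 21*6*19 = -21249 - 21*114 = -21249 - 1*2394 = -21249 - 2394 = -23643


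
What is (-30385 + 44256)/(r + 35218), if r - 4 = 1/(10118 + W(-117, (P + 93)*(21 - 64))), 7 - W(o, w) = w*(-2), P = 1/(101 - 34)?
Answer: 1975549433/5016422973 ≈ 0.39382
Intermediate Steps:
P = 1/67 ≈ 0.014925
W(o, w) = 7 + 2*w (W(o, w) = 7 - w*(-2) = 7 - (-2)*w = 7 + 2*w)
r = 569759/142423 (r = 4 + 1/(10118 + (7 + 2*((1/67 + 93)*(21 - 64)))) = 4 + 1/(10118 + (7 + 2*((6232/67)*(-43)))) = 4 + 1/(10118 + (7 + 2*(-267976/67))) = 4 + 1/(10118 + (7 - 535952/67)) = 4 + 1/(10118 - 535483/67) = 4 + 1/(142423/67) = 4 + 67/142423 = 569759/142423 ≈ 4.0005)
(-30385 + 44256)/(r + 35218) = (-30385 + 44256)/(569759/142423 + 35218) = 13871/(5016422973/142423) = 13871*(142423/5016422973) = 1975549433/5016422973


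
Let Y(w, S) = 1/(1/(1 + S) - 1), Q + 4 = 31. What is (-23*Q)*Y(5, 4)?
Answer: 3105/4 ≈ 776.25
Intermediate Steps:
Q = 27 (Q = -4 + 31 = 27)
Y(w, S) = 1/(-1 + 1/(1 + S))
(-23*Q)*Y(5, 4) = (-23*27)*((-1 - 1*4)/4) = -621*(-1 - 4)/4 = -621*(-5)/4 = -621*(-5/4) = 3105/4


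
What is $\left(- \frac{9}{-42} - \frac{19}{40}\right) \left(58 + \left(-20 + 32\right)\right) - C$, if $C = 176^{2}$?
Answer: $- \frac{123977}{4} \approx -30994.0$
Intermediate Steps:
$C = 30976$
$\left(- \frac{9}{-42} - \frac{19}{40}\right) \left(58 + \left(-20 + 32\right)\right) - C = \left(- \frac{9}{-42} - \frac{19}{40}\right) \left(58 + \left(-20 + 32\right)\right) - 30976 = \left(\left(-9\right) \left(- \frac{1}{42}\right) - \frac{19}{40}\right) \left(58 + 12\right) - 30976 = \left(\frac{3}{14} - \frac{19}{40}\right) 70 - 30976 = \left(- \frac{73}{280}\right) 70 - 30976 = - \frac{73}{4} - 30976 = - \frac{123977}{4}$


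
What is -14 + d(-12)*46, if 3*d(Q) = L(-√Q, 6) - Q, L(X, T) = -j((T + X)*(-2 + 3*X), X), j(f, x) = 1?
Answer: 464/3 ≈ 154.67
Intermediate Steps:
L(X, T) = -1 (L(X, T) = -1*1 = -1)
d(Q) = -⅓ - Q/3 (d(Q) = (-1 - Q)/3 = -⅓ - Q/3)
-14 + d(-12)*46 = -14 + (-⅓ - ⅓*(-12))*46 = -14 + (-⅓ + 4)*46 = -14 + (11/3)*46 = -14 + 506/3 = 464/3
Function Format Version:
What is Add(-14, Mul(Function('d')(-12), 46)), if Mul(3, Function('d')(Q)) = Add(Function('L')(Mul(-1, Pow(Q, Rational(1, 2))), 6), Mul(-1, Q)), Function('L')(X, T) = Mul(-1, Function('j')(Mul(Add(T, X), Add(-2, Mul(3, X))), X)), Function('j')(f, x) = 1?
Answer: Rational(464, 3) ≈ 154.67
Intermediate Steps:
Function('L')(X, T) = -1 (Function('L')(X, T) = Mul(-1, 1) = -1)
Function('d')(Q) = Add(Rational(-1, 3), Mul(Rational(-1, 3), Q)) (Function('d')(Q) = Mul(Rational(1, 3), Add(-1, Mul(-1, Q))) = Add(Rational(-1, 3), Mul(Rational(-1, 3), Q)))
Add(-14, Mul(Function('d')(-12), 46)) = Add(-14, Mul(Add(Rational(-1, 3), Mul(Rational(-1, 3), -12)), 46)) = Add(-14, Mul(Add(Rational(-1, 3), 4), 46)) = Add(-14, Mul(Rational(11, 3), 46)) = Add(-14, Rational(506, 3)) = Rational(464, 3)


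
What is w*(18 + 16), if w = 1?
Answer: 34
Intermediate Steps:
w*(18 + 16) = 1*(18 + 16) = 1*34 = 34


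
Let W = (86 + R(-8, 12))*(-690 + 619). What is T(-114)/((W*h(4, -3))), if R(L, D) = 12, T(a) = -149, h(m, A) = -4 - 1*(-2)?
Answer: -149/13916 ≈ -0.010707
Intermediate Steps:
h(m, A) = -2 (h(m, A) = -4 + 2 = -2)
W = -6958 (W = (86 + 12)*(-690 + 619) = 98*(-71) = -6958)
T(-114)/((W*h(4, -3))) = -149/((-6958*(-2))) = -149/13916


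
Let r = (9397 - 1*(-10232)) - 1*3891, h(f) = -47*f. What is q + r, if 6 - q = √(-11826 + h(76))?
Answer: 15744 - I*√15398 ≈ 15744.0 - 124.09*I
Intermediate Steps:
q = 6 - I*√15398 (q = 6 - √(-11826 - 47*76) = 6 - √(-11826 - 3572) = 6 - √(-15398) = 6 - I*√15398 ≈ 6.0 - 124.09*I)
r = 15738 (r = (9397 + 10232) - 3891 = 19629 - 3891 = 15738)
q + r = (6 - I*√15398) + 15738 = 15744 - I*√15398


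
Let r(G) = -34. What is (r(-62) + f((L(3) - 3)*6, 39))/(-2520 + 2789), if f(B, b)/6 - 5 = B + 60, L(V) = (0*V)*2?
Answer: 248/269 ≈ 0.92193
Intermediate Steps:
L(V) = 0 (L(V) = 0*2 = 0)
f(B, b) = 390 + 6*B (f(B, b) = 30 + 6*(B + 60) = 30 + 6*(60 + B) = 30 + (360 + 6*B) = 390 + 6*B)
(r(-62) + f((L(3) - 3)*6, 39))/(-2520 + 2789) = (-34 + (390 + 6*((0 - 3)*6)))/(-2520 + 2789) = (-34 + (390 + 6*(-3*6)))/269 = (-34 + (390 + 6*(-18)))*(1/269) = (-34 + (390 - 108))*(1/269) = (-34 + 282)*(1/269) = 248*(1/269) = 248/269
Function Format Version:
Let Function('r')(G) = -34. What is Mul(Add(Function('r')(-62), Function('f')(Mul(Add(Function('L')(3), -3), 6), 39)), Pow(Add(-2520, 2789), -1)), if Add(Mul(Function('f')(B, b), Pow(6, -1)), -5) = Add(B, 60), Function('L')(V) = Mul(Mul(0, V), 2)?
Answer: Rational(248, 269) ≈ 0.92193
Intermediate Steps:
Function('L')(V) = 0 (Function('L')(V) = Mul(0, 2) = 0)
Function('f')(B, b) = Add(390, Mul(6, B)) (Function('f')(B, b) = Add(30, Mul(6, Add(B, 60))) = Add(30, Mul(6, Add(60, B))) = Add(30, Add(360, Mul(6, B))) = Add(390, Mul(6, B)))
Mul(Add(Function('r')(-62), Function('f')(Mul(Add(Function('L')(3), -3), 6), 39)), Pow(Add(-2520, 2789), -1)) = Mul(Add(-34, Add(390, Mul(6, Mul(Add(0, -3), 6)))), Pow(Add(-2520, 2789), -1)) = Mul(Add(-34, Add(390, Mul(6, Mul(-3, 6)))), Pow(269, -1)) = Mul(Add(-34, Add(390, Mul(6, -18))), Rational(1, 269)) = Mul(Add(-34, Add(390, -108)), Rational(1, 269)) = Mul(Add(-34, 282), Rational(1, 269)) = Mul(248, Rational(1, 269)) = Rational(248, 269)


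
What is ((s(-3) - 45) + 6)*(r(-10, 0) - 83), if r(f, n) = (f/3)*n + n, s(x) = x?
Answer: 3486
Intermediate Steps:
r(f, n) = n + f*n/3 (r(f, n) = (f/3)*n + n = f*n/3 + n = n + f*n/3)
((s(-3) - 45) + 6)*(r(-10, 0) - 83) = ((-3 - 45) + 6)*((⅓)*0*(3 - 10) - 83) = (-48 + 6)*((⅓)*0*(-7) - 83) = -42*(0 - 83) = -42*(-83) = 3486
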